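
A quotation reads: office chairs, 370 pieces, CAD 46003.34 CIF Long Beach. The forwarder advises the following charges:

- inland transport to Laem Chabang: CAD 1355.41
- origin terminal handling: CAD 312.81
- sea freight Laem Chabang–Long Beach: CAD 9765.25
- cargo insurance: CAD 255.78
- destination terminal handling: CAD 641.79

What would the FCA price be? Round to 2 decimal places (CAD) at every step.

FCA price: CAD 35669.50

Not relevant to the conversion: inland to port — on the seller under both CIF and FCA; already in the CIF price and stays in the FCA price. destination terminal — on the buyer under both terms; not part of either seller's price.
From CIF to FCA, the seller no longer bears: origin terminal, freight, insurance.
FCA price = 46003.34 − 312.81 − 9765.25 − 255.78 = 35669.50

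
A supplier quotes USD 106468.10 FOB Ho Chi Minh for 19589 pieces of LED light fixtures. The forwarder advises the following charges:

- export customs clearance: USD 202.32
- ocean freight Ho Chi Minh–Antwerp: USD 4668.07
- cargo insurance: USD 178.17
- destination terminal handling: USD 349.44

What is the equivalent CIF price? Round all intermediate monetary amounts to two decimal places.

CIF price: USD 111314.34

Not relevant to the conversion: export clearance — on the seller under both FOB and CIF; already in the FOB price and stays in the CIF price. destination terminal — on the buyer under both terms; not part of either seller's price.
From FOB to CIF, the seller additionally bears: freight, insurance.
CIF price = 106468.10 + 4668.07 + 178.17 = 111314.34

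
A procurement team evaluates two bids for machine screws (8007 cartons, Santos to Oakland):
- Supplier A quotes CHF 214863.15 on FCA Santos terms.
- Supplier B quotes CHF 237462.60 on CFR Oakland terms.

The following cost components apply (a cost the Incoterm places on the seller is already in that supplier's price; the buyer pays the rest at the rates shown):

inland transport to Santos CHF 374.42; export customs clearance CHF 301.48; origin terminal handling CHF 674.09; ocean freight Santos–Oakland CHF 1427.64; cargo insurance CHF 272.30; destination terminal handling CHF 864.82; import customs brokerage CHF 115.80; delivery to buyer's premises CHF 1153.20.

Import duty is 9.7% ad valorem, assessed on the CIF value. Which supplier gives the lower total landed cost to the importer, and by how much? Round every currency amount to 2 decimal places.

Supplier A is cheaper by CHF 22486.00

Supplier A (FCA):
CIF value = FCA price + origin terminal + freight + insurance = 214863.15 + 674.09 + 1427.64 + 272.30 = 217237.18
Import duty = 217237.18 × 9.7% = 21072.01
Buyer bears (A): 674.09 + 1427.64 + 272.30 + 864.82 + 115.80 + 1153.20 = 4507.85
Landed cost (A) = invoice 214863.15 + 4507.85 + duty 21072.01 = 240443.01
Supplier B (CFR):
CIF value = CFR price + insurance = 237462.60 + 272.30 = 237734.90
Import duty = 237734.90 × 9.7% = 23060.29
Buyer bears (B): 272.30 + 864.82 + 115.80 + 1153.20 = 2406.12
Landed cost (B) = invoice 237462.60 + 2406.12 + duty 23060.29 = 262929.01
Difference = |240443.01 − 262929.01| = 22486.00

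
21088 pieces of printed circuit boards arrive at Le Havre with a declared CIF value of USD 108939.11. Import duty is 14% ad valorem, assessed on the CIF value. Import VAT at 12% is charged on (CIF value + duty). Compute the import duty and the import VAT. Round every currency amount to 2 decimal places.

Import duty: USD 15251.48; import VAT: USD 14902.87

Import duty = 108939.11 × 14% = 15251.48
VAT base = CIF + duty = 108939.11 + 15251.48 = 124190.59
Import VAT = 124190.59 × 12% = 14902.87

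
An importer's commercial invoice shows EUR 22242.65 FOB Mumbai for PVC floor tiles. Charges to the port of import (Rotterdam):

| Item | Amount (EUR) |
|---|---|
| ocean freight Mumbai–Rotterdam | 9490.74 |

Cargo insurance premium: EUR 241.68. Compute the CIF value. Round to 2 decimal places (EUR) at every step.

CIF = FOB price + freight + insurance
CIF = 22242.65 + 9490.74 + 241.68 = 31975.07

CIF value: EUR 31975.07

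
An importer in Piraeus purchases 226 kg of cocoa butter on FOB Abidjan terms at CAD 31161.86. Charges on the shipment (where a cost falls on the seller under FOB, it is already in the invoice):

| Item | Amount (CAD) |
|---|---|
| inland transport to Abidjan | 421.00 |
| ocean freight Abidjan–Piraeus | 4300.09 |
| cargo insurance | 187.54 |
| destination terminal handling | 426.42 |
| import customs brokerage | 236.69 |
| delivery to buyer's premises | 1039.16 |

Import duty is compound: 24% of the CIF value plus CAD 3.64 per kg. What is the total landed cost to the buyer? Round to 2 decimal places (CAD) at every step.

FOB: the seller bears costs until goods are on board at the origin port; the buyer bears freight, insurance and all costs thereafter.
Already in the invoice (seller's account under FOB): inland to port — exclude.
CIF value = FOB price + freight + insurance = 31161.86 + 4300.09 + 187.54 = 35649.49
Ad valorem component: 35649.49 × 24% = 8555.88
Specific component: 226 × 3.64 = 822.64
Import duty = 8555.88 + 822.64 = 9378.52
Buyer bears: freight 4300.09 + insurance 187.54 + destination terminal 426.42 + brokerage 236.69 + delivery 1039.16 + duty 9378.52 = 15568.42
Landed cost = invoice 31161.86 + 15568.42 = 46730.28

Total landed cost: CAD 46730.28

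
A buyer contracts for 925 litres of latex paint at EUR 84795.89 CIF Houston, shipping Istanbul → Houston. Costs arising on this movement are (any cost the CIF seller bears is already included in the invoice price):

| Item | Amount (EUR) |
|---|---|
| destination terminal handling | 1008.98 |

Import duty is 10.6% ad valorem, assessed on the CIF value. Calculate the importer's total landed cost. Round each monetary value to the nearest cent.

CIF: the seller pays costs through ocean freight and marine insurance to the destination port.
The CIF price already equals the CIF value: 84795.89
Import duty = 84795.89 × 10.6% = 8988.36
Buyer bears: destination terminal 1008.98 + duty 8988.36 = 9997.34
Landed cost = invoice 84795.89 + 9997.34 = 94793.23

Total landed cost: EUR 94793.23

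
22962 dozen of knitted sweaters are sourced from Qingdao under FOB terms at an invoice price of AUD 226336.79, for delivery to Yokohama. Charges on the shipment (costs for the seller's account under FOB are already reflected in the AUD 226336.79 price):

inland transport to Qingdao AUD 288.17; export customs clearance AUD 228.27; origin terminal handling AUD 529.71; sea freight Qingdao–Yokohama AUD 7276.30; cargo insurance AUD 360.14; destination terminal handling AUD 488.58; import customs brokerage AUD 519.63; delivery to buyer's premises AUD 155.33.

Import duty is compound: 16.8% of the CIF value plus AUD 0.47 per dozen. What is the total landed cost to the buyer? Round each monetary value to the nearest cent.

FOB: the seller bears costs until goods are on board at the origin port; the buyer bears freight, insurance and all costs thereafter.
Already in the invoice (seller's account under FOB): inland to port, export clearance, origin terminal — exclude.
CIF value = FOB price + freight + insurance = 226336.79 + 7276.30 + 360.14 = 233973.23
Ad valorem component: 233973.23 × 16.8% = 39307.50
Specific component: 22962 × 0.47 = 10792.14
Import duty = 39307.50 + 10792.14 = 50099.64
Buyer bears: freight 7276.30 + insurance 360.14 + destination terminal 488.58 + brokerage 519.63 + delivery 155.33 + duty 50099.64 = 58899.62
Landed cost = invoice 226336.79 + 58899.62 = 285236.41

Total landed cost: AUD 285236.41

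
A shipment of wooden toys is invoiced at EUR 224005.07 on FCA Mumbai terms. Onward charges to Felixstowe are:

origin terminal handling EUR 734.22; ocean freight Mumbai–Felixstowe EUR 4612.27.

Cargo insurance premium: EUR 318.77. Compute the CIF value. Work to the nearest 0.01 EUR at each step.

CIF = FCA price + pre-shipment costs + freight + insurance
CIF = 224005.07 + 734.22 + 4612.27 + 318.77 = 229670.33

CIF value: EUR 229670.33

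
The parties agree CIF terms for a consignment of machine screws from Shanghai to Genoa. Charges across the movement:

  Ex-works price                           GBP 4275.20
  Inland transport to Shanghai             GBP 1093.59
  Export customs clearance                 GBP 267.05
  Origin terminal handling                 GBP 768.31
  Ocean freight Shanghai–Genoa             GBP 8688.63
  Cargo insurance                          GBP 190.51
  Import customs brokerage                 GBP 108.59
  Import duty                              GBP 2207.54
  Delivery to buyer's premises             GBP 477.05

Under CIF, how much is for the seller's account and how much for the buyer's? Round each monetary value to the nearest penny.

Seller: GBP 15283.29; buyer: GBP 2793.18

CIF: the seller pays costs through ocean freight and marine insurance to the destination port.
Seller's account: goods 4275.20 + inland to port 1093.59 + export clearance 267.05 + origin terminal 768.31 + freight 8688.63 + insurance 190.51 = 15283.29
Buyer's account: brokerage 108.59 + duty 2207.54 + delivery 477.05 = 2793.18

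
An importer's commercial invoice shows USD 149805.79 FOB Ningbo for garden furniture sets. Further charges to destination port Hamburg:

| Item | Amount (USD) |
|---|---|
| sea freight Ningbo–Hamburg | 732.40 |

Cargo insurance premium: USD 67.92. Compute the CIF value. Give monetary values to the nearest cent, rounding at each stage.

CIF = FOB price + freight + insurance
CIF = 149805.79 + 732.40 + 67.92 = 150606.11

CIF value: USD 150606.11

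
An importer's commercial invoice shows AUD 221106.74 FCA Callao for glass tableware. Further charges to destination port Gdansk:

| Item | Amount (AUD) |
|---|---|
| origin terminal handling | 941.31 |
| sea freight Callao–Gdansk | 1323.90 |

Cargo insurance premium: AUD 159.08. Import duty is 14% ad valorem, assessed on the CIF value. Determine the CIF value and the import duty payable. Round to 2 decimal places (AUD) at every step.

CIF value: AUD 223531.03; import duty: AUD 31294.34

CIF = FCA price + pre-shipment costs + freight + insurance
CIF = 221106.74 + 941.31 + 1323.90 + 159.08 = 223531.03
Import duty = 223531.03 × 14% = 31294.34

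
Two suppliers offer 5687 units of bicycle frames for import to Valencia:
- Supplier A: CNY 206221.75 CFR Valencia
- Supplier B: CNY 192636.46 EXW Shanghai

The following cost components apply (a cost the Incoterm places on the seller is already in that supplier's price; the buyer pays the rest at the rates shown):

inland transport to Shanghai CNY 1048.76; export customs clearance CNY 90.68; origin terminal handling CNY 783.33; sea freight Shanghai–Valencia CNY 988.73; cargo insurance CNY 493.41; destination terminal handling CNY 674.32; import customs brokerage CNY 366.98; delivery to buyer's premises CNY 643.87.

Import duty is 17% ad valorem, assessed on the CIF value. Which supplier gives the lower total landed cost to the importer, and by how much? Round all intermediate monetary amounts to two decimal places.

Supplier B is cheaper by CNY 12488.34

Supplier A (CFR):
CIF value = CFR price + insurance = 206221.75 + 493.41 = 206715.16
Import duty = 206715.16 × 17% = 35141.58
Buyer bears (A): 493.41 + 674.32 + 366.98 + 643.87 = 2178.58
Landed cost (A) = invoice 206221.75 + 2178.58 + duty 35141.58 = 243541.91
Supplier B (EXW):
CIF value = EXW price + inland to port + export clearance + origin terminal + freight + insurance = 192636.46 + 1048.76 + 90.68 + 783.33 + 988.73 + 493.41 = 196041.37
Import duty = 196041.37 × 17% = 33327.03
Buyer bears (B): 1048.76 + 90.68 + 783.33 + 988.73 + 493.41 + 674.32 + 366.98 + 643.87 = 5090.08
Landed cost (B) = invoice 192636.46 + 5090.08 + duty 33327.03 = 231053.57
Difference = |243541.91 − 231053.57| = 12488.34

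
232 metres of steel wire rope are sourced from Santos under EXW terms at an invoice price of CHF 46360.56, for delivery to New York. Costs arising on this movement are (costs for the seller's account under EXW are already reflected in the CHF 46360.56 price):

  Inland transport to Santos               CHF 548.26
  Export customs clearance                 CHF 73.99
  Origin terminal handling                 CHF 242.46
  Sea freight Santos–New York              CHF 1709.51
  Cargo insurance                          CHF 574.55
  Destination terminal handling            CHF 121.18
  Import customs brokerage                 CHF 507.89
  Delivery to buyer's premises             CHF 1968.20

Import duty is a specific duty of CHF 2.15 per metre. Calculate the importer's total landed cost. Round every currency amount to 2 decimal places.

EXW: the seller makes goods available at their premises; the buyer bears all onward costs.
CIF value = EXW price + inland to port + export clearance + origin terminal + freight + insurance = 46360.56 + 548.26 + 73.99 + 242.46 + 1709.51 + 574.55 = 49509.33
Import duty = 232 × 2.15 = 498.80
Buyer bears: inland to port 548.26 + export clearance 73.99 + origin terminal 242.46 + freight 1709.51 + insurance 574.55 + destination terminal 121.18 + brokerage 507.89 + delivery 1968.20 + duty 498.80 = 6244.84
Landed cost = invoice 46360.56 + 6244.84 = 52605.40

Total landed cost: CHF 52605.40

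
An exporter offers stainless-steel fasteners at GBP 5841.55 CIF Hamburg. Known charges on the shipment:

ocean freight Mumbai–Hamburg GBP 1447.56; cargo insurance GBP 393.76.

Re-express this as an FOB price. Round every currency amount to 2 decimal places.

From CIF to FOB, the seller no longer bears: freight, insurance.
FOB price = 5841.55 − 1447.56 − 393.76 = 4000.23

FOB price: GBP 4000.23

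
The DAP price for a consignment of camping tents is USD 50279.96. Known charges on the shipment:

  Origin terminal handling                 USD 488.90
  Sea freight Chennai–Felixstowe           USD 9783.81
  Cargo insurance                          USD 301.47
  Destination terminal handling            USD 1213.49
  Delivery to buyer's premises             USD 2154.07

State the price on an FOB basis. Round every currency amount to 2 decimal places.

Not relevant to the conversion: origin terminal — on the seller under both DAP and FOB; already in the DAP price and stays in the FOB price.
From DAP to FOB, the seller no longer bears: freight, insurance, destination terminal, delivery.
FOB price = 50279.96 − 9783.81 − 301.47 − 1213.49 − 2154.07 = 36827.12

FOB price: USD 36827.12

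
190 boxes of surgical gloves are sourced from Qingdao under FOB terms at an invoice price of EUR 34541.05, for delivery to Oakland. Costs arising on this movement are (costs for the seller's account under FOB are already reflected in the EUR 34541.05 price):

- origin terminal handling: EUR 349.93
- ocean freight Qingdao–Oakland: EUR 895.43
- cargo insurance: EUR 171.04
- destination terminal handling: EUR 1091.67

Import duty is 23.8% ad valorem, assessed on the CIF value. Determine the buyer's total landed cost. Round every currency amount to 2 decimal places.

FOB: the seller bears costs until goods are on board at the origin port; the buyer bears freight, insurance and all costs thereafter.
Already in the invoice (seller's account under FOB): origin terminal — exclude.
CIF value = FOB price + freight + insurance = 34541.05 + 895.43 + 171.04 = 35607.52
Import duty = 35607.52 × 23.8% = 8474.59
Buyer bears: freight 895.43 + insurance 171.04 + destination terminal 1091.67 + duty 8474.59 = 10632.73
Landed cost = invoice 34541.05 + 10632.73 = 45173.78

Total landed cost: EUR 45173.78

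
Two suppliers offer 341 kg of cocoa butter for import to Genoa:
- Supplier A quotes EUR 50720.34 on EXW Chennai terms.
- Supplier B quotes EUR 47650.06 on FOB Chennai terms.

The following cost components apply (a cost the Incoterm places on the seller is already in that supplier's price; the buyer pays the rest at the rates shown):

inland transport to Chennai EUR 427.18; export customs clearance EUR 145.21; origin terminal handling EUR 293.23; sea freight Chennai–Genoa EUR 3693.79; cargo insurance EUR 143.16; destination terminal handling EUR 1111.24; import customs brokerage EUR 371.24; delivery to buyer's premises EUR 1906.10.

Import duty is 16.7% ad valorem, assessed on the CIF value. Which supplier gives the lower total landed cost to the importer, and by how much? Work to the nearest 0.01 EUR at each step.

Supplier B is cheaper by EUR 4593.20

Supplier A (EXW):
CIF value = EXW price + inland to port + export clearance + origin terminal + freight + insurance = 50720.34 + 427.18 + 145.21 + 293.23 + 3693.79 + 143.16 = 55422.91
Import duty = 55422.91 × 16.7% = 9255.63
Buyer bears (A): 427.18 + 145.21 + 293.23 + 3693.79 + 143.16 + 1111.24 + 371.24 + 1906.10 = 8091.15
Landed cost (A) = invoice 50720.34 + 8091.15 + duty 9255.63 = 68067.12
Supplier B (FOB):
CIF value = FOB price + freight + insurance = 47650.06 + 3693.79 + 143.16 = 51487.01
Import duty = 51487.01 × 16.7% = 8598.33
Buyer bears (B): 3693.79 + 143.16 + 1111.24 + 371.24 + 1906.10 = 7225.53
Landed cost (B) = invoice 47650.06 + 7225.53 + duty 8598.33 = 63473.92
Difference = |68067.12 − 63473.92| = 4593.20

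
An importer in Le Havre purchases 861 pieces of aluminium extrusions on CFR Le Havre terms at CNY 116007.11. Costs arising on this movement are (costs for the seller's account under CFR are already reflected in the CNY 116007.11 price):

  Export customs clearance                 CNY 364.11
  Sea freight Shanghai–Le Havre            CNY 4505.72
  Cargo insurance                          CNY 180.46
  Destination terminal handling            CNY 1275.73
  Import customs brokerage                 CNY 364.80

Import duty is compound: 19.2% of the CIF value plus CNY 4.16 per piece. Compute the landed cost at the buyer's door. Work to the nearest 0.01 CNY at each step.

Total landed cost: CNY 143717.87

CFR: the seller pays costs through ocean freight to the destination port, but not insurance.
Already in the invoice (seller's account under CFR): export clearance, freight — exclude.
CIF value = CFR price + insurance = 116007.11 + 180.46 = 116187.57
Ad valorem component: 116187.57 × 19.2% = 22308.01
Specific component: 861 × 4.16 = 3581.76
Import duty = 22308.01 + 3581.76 = 25889.77
Buyer bears: insurance 180.46 + destination terminal 1275.73 + brokerage 364.80 + duty 25889.77 = 27710.76
Landed cost = invoice 116007.11 + 27710.76 = 143717.87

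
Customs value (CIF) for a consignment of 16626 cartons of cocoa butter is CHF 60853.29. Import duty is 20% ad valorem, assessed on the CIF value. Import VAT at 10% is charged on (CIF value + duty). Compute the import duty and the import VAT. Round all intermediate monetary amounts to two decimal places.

Import duty: CHF 12170.66; import VAT: CHF 7302.40

Import duty = 60853.29 × 20% = 12170.66
VAT base = CIF + duty = 60853.29 + 12170.66 = 73023.95
Import VAT = 73023.95 × 10% = 7302.40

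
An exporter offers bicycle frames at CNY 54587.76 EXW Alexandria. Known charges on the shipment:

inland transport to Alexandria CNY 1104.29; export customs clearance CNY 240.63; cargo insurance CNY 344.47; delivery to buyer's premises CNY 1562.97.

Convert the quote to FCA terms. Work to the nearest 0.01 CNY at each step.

FCA price: CNY 55932.68

Not relevant to the conversion: delivery, insurance — on the buyer under both terms; not part of either seller's price.
From EXW to FCA, the seller additionally bears: inland to port, export clearance.
FCA price = 54587.76 + 1104.29 + 240.63 = 55932.68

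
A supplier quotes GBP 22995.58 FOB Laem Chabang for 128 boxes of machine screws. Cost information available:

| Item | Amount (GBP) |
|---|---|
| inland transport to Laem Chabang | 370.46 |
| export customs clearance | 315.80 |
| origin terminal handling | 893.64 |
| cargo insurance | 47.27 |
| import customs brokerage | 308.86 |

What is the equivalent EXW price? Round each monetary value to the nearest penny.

EXW price: GBP 21415.68

Not relevant to the conversion: brokerage, insurance — on the buyer under both terms; not part of either seller's price.
From FOB to EXW, the seller no longer bears: inland to port, export clearance, origin terminal.
EXW price = 22995.58 − 370.46 − 315.80 − 893.64 = 21415.68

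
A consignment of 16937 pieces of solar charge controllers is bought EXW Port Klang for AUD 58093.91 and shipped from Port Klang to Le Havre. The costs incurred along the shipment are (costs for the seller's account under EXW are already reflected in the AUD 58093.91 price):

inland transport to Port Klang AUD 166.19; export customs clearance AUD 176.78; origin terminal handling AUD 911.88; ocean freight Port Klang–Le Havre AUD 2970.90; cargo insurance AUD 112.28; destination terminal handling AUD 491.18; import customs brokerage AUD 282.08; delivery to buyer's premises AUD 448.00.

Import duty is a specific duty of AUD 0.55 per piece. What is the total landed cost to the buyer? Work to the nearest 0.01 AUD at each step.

EXW: the seller makes goods available at their premises; the buyer bears all onward costs.
CIF value = EXW price + inland to port + export clearance + origin terminal + freight + insurance = 58093.91 + 166.19 + 176.78 + 911.88 + 2970.90 + 112.28 = 62431.94
Import duty = 16937 × 0.55 = 9315.35
Buyer bears: inland to port 166.19 + export clearance 176.78 + origin terminal 911.88 + freight 2970.90 + insurance 112.28 + destination terminal 491.18 + brokerage 282.08 + delivery 448.00 + duty 9315.35 = 14874.64
Landed cost = invoice 58093.91 + 14874.64 = 72968.55

Total landed cost: AUD 72968.55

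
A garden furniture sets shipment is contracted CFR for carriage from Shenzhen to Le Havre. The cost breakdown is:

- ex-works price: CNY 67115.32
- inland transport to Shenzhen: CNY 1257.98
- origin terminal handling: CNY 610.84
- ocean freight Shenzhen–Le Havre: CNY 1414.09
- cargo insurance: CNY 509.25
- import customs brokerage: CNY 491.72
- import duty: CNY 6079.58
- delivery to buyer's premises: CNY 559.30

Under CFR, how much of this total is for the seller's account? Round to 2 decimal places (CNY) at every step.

Seller's account: CNY 70398.23

CFR: the seller pays costs through ocean freight to the destination port, but not insurance.
Seller's account: goods 67115.32 + inland to port 1257.98 + origin terminal 610.84 + freight 1414.09 = 70398.23
Buyer's account: insurance 509.25 + brokerage 491.72 + duty 6079.58 + delivery 559.30 = 7639.85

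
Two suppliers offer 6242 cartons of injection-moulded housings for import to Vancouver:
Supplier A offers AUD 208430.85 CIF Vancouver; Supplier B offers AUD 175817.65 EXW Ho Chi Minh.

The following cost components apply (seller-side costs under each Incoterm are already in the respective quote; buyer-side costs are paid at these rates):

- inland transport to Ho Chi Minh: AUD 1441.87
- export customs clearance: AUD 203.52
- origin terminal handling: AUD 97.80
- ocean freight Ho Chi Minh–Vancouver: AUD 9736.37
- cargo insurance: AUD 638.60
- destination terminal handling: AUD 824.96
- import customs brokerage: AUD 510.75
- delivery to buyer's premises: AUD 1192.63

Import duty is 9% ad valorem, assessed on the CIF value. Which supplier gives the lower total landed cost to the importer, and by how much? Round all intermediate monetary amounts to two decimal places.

Supplier B is cheaper by AUD 22339.60

Supplier A (CIF):
The CIF price already equals the CIF value: 208430.85
Import duty = 208430.85 × 9% = 18758.78
Buyer bears (A): 824.96 + 510.75 + 1192.63 = 2528.34
Landed cost (A) = invoice 208430.85 + 2528.34 + duty 18758.78 = 229717.97
Supplier B (EXW):
CIF value = EXW price + inland to port + export clearance + origin terminal + freight + insurance = 175817.65 + 1441.87 + 203.52 + 97.80 + 9736.37 + 638.60 = 187935.81
Import duty = 187935.81 × 9% = 16914.22
Buyer bears (B): 1441.87 + 203.52 + 97.80 + 9736.37 + 638.60 + 824.96 + 510.75 + 1192.63 = 14646.50
Landed cost (B) = invoice 175817.65 + 14646.50 + duty 16914.22 = 207378.37
Difference = |229717.97 − 207378.37| = 22339.60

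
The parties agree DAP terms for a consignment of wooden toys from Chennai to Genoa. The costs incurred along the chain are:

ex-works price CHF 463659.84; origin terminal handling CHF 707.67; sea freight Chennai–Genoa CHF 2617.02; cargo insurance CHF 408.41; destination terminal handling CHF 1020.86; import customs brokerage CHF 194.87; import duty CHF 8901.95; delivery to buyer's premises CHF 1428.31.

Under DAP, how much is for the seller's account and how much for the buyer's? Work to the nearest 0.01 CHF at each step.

DAP: the seller bears all costs to the named destination except import duty and clearance.
Seller's account: goods 463659.84 + origin terminal 707.67 + freight 2617.02 + insurance 408.41 + destination terminal 1020.86 + delivery 1428.31 = 469842.11
Buyer's account: brokerage 194.87 + duty 8901.95 = 9096.82

Seller: CHF 469842.11; buyer: CHF 9096.82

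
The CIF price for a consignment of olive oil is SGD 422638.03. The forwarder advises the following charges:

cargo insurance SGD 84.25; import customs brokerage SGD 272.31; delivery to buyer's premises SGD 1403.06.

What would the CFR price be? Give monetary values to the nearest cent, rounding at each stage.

Not relevant to the conversion: brokerage, delivery — on the buyer under both terms; not part of either seller's price.
From CIF to CFR, the seller no longer bears: insurance.
CFR price = 422638.03 − 84.25 = 422553.78

CFR price: SGD 422553.78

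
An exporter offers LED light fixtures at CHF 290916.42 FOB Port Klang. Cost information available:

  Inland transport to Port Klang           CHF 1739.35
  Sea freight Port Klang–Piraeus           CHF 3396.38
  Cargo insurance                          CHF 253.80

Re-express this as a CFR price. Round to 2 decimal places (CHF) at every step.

Not relevant to the conversion: inland to port — on the seller under both FOB and CFR; already in the FOB price and stays in the CFR price. insurance — on the buyer under both terms; not part of either seller's price.
From FOB to CFR, the seller additionally bears: freight.
CFR price = 290916.42 + 3396.38 = 294312.80

CFR price: CHF 294312.80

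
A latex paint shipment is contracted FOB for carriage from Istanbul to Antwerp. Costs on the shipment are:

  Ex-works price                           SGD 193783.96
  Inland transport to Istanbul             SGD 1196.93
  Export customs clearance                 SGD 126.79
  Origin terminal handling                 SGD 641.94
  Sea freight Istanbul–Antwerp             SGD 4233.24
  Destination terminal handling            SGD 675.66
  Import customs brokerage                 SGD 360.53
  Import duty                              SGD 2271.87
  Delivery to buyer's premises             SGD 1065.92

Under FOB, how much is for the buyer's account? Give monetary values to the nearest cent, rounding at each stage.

FOB: the seller bears costs until goods are on board at the origin port; the buyer bears freight, insurance and all costs thereafter.
Seller's account: goods 193783.96 + inland to port 1196.93 + export clearance 126.79 + origin terminal 641.94 = 195749.62
Buyer's account: freight 4233.24 + destination terminal 675.66 + brokerage 360.53 + duty 2271.87 + delivery 1065.92 = 8607.22

Buyer's account: SGD 8607.22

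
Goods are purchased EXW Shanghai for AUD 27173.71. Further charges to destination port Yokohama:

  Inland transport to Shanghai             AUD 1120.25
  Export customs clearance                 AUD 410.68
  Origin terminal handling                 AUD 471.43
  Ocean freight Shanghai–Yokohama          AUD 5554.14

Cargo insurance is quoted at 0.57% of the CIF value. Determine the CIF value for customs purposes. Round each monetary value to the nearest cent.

Let C be the CIF value. C = EXW price + pre-shipment costs + freight + 0.57% × C
C − 0.57% × C = 27173.71 + 1120.25 + 410.68 + 471.43 + 5554.14
0.9943 × C = 34730.21
C = 34730.21 / 0.9943 = 34929.31
Insurance premium = 0.57% × 34929.31 = 199.10

CIF value: AUD 34929.31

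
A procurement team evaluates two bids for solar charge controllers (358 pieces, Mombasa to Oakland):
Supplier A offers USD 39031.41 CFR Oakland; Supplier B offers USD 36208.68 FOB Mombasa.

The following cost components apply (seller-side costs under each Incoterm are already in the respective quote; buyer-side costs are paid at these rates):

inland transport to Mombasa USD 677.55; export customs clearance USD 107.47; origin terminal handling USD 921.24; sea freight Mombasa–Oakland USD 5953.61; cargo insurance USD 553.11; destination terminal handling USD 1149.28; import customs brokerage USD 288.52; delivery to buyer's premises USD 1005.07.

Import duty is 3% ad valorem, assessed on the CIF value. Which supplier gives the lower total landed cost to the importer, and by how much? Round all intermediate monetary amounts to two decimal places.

Supplier A is cheaper by USD 3224.80

Supplier A (CFR):
CIF value = CFR price + insurance = 39031.41 + 553.11 = 39584.52
Import duty = 39584.52 × 3% = 1187.54
Buyer bears (A): 553.11 + 1149.28 + 288.52 + 1005.07 = 2995.98
Landed cost (A) = invoice 39031.41 + 2995.98 + duty 1187.54 = 43214.93
Supplier B (FOB):
CIF value = FOB price + freight + insurance = 36208.68 + 5953.61 + 553.11 = 42715.40
Import duty = 42715.40 × 3% = 1281.46
Buyer bears (B): 5953.61 + 553.11 + 1149.28 + 288.52 + 1005.07 = 8949.59
Landed cost (B) = invoice 36208.68 + 8949.59 + duty 1281.46 = 46439.73
Difference = |43214.93 − 46439.73| = 3224.80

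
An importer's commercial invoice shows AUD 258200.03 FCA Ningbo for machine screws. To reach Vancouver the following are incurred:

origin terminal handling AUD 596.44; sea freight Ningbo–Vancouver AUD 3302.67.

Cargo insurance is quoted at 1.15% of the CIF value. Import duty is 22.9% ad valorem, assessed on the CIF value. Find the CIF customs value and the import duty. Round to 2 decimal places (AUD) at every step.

CIF value: AUD 265148.35; import duty: AUD 60718.97

Let C be the CIF value. C = FCA price + pre-shipment costs + freight + 1.15% × C
C − 1.15% × C = 258200.03 + 596.44 + 3302.67
0.9885 × C = 262099.14
C = 262099.14 / 0.9885 = 265148.35
Insurance premium = 1.15% × 265148.35 = 3049.21
Import duty = 265148.35 × 22.9% = 60718.97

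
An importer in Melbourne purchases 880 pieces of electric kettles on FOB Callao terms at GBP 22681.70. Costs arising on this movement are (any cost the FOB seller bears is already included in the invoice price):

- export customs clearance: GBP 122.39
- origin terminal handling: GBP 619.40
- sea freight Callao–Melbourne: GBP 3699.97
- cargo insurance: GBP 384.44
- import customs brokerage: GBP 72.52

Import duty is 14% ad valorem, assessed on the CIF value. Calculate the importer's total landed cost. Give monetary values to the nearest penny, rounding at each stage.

FOB: the seller bears costs until goods are on board at the origin port; the buyer bears freight, insurance and all costs thereafter.
Already in the invoice (seller's account under FOB): export clearance, origin terminal — exclude.
CIF value = FOB price + freight + insurance = 22681.70 + 3699.97 + 384.44 = 26766.11
Import duty = 26766.11 × 14% = 3747.26
Buyer bears: freight 3699.97 + insurance 384.44 + brokerage 72.52 + duty 3747.26 = 7904.19
Landed cost = invoice 22681.70 + 7904.19 = 30585.89

Total landed cost: GBP 30585.89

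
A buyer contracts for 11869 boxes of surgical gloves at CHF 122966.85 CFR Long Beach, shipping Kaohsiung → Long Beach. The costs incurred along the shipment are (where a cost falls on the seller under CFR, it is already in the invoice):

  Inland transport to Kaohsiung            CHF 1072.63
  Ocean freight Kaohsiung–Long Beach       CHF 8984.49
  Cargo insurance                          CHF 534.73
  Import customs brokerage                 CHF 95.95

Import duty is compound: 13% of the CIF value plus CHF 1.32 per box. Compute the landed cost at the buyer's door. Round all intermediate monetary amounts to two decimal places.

Total landed cost: CHF 155319.82

CFR: the seller pays costs through ocean freight to the destination port, but not insurance.
Already in the invoice (seller's account under CFR): inland to port, freight — exclude.
CIF value = CFR price + insurance = 122966.85 + 534.73 = 123501.58
Ad valorem component: 123501.58 × 13% = 16055.21
Specific component: 11869 × 1.32 = 15667.08
Import duty = 16055.21 + 15667.08 = 31722.29
Buyer bears: insurance 534.73 + brokerage 95.95 + duty 31722.29 = 32352.97
Landed cost = invoice 122966.85 + 32352.97 = 155319.82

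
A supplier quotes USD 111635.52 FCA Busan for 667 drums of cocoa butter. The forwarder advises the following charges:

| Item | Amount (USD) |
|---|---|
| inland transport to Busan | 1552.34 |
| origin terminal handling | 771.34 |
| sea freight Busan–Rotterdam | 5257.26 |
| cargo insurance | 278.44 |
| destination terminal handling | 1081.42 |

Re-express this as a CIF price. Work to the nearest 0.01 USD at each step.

CIF price: USD 117942.56

Not relevant to the conversion: inland to port — on the seller under both FCA and CIF; already in the FCA price and stays in the CIF price. destination terminal — on the buyer under both terms; not part of either seller's price.
From FCA to CIF, the seller additionally bears: origin terminal, freight, insurance.
CIF price = 111635.52 + 771.34 + 5257.26 + 278.44 = 117942.56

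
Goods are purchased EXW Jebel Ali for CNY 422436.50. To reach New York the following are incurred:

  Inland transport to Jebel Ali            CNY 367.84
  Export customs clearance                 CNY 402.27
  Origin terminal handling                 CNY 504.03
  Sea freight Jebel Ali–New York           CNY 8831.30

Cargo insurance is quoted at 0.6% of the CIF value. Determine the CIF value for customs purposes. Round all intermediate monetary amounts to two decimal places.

Let C be the CIF value. C = EXW price + pre-shipment costs + freight + 0.6% × C
C − 0.6% × C = 422436.50 + 367.84 + 402.27 + 504.03 + 8831.30
0.994 × C = 432541.94
C = 432541.94 / 0.994 = 435152.86
Insurance premium = 0.6% × 435152.86 = 2610.92

CIF value: CNY 435152.86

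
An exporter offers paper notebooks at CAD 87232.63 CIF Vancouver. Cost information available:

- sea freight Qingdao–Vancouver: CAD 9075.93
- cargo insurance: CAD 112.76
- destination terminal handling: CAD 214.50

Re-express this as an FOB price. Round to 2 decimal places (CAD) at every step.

Not relevant to the conversion: destination terminal — on the buyer under both terms; not part of either seller's price.
From CIF to FOB, the seller no longer bears: freight, insurance.
FOB price = 87232.63 − 9075.93 − 112.76 = 78043.94

FOB price: CAD 78043.94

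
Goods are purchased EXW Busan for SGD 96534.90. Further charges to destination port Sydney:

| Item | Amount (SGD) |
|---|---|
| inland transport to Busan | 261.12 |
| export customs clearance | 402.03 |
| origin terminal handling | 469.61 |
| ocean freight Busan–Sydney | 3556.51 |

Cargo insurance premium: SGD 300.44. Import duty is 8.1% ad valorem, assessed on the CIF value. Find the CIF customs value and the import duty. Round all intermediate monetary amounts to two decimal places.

CIF value: SGD 101524.61; import duty: SGD 8223.49

CIF = EXW price + pre-shipment costs + freight + insurance
CIF = 96534.90 + 261.12 + 402.03 + 469.61 + 3556.51 + 300.44 = 101524.61
Import duty = 101524.61 × 8.1% = 8223.49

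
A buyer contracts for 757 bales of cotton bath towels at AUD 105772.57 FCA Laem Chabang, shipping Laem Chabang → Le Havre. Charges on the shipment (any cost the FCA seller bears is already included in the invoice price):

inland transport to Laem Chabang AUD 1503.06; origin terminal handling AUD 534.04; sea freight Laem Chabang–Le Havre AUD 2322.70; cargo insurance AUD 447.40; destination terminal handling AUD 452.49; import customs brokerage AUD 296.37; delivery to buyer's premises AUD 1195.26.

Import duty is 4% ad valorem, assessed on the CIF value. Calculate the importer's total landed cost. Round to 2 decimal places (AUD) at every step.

FCA: the seller delivers export-cleared goods to the carrier; the buyer bears costs from that point.
Already in the invoice (seller's account under FCA): inland to port — exclude.
CIF value = FCA price + origin terminal + freight + insurance = 105772.57 + 534.04 + 2322.70 + 447.40 = 109076.71
Import duty = 109076.71 × 4% = 4363.07
Buyer bears: origin terminal 534.04 + freight 2322.70 + insurance 447.40 + destination terminal 452.49 + brokerage 296.37 + delivery 1195.26 + duty 4363.07 = 9611.33
Landed cost = invoice 105772.57 + 9611.33 = 115383.90

Total landed cost: AUD 115383.90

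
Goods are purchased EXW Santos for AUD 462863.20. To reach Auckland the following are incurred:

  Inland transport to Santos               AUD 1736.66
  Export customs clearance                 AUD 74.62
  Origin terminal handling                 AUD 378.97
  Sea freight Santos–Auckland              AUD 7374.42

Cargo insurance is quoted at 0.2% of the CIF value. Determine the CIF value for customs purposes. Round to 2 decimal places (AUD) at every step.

CIF value: AUD 473374.62

Let C be the CIF value. C = EXW price + pre-shipment costs + freight + 0.2% × C
C − 0.2% × C = 462863.20 + 1736.66 + 74.62 + 378.97 + 7374.42
0.998 × C = 472427.87
C = 472427.87 / 0.998 = 473374.62
Insurance premium = 0.2% × 473374.62 = 946.75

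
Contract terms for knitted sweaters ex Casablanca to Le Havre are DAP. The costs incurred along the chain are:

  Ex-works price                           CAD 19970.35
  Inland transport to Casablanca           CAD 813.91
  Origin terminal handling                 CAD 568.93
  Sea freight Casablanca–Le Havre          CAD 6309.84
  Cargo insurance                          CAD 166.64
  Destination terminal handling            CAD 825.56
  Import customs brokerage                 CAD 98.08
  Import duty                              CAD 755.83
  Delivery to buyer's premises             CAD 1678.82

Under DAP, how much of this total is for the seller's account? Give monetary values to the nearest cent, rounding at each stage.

DAP: the seller bears all costs to the named destination except import duty and clearance.
Seller's account: goods 19970.35 + inland to port 813.91 + origin terminal 568.93 + freight 6309.84 + insurance 166.64 + destination terminal 825.56 + delivery 1678.82 = 30334.05
Buyer's account: brokerage 98.08 + duty 755.83 = 853.91

Seller's account: CAD 30334.05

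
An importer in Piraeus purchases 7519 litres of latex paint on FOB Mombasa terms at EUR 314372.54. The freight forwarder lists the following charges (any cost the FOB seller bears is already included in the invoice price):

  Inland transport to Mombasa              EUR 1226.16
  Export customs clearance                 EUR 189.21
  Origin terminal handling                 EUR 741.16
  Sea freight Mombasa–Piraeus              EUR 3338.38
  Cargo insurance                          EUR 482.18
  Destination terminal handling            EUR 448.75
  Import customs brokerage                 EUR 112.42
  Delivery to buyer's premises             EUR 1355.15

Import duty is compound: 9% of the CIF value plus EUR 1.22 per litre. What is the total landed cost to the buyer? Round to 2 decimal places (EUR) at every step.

FOB: the seller bears costs until goods are on board at the origin port; the buyer bears freight, insurance and all costs thereafter.
Already in the invoice (seller's account under FOB): inland to port, export clearance, origin terminal — exclude.
CIF value = FOB price + freight + insurance = 314372.54 + 3338.38 + 482.18 = 318193.10
Ad valorem component: 318193.10 × 9% = 28637.38
Specific component: 7519 × 1.22 = 9173.18
Import duty = 28637.38 + 9173.18 = 37810.56
Buyer bears: freight 3338.38 + insurance 482.18 + destination terminal 448.75 + brokerage 112.42 + delivery 1355.15 + duty 37810.56 = 43547.44
Landed cost = invoice 314372.54 + 43547.44 = 357919.98

Total landed cost: EUR 357919.98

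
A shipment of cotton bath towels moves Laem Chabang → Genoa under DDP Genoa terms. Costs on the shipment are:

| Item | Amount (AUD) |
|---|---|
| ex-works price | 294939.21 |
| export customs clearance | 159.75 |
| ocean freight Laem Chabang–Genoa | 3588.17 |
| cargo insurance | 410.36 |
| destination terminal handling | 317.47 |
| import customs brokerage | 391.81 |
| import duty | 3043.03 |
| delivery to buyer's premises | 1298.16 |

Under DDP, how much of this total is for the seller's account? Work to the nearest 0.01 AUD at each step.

Seller's account: AUD 304147.96

DDP: the seller bears all costs including import duty.
Seller's account: goods 294939.21 + export clearance 159.75 + freight 3588.17 + insurance 410.36 + destination terminal 317.47 + brokerage 391.81 + duty 3043.03 + delivery 1298.16 = 304147.96
Buyer's account: 0.00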